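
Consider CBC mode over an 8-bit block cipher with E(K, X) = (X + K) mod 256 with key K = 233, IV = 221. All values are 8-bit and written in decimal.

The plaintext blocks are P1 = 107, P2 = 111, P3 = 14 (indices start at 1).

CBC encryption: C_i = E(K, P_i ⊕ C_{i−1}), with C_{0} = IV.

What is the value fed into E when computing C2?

240

C1: P1 ⊕ 221 = 182; E(K, 182) = 159.
C2: P2 ⊕ 159 = 240; E(K, 240) = 217.
So the input to E for block 2 is 240.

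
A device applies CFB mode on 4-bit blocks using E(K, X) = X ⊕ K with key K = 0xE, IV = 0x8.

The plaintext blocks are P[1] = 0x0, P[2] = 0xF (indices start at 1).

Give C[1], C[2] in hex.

CFB encryption: C_i = P_i ⊕ E(K, C_{i−1}), with C_{0} = IV.
C[1]: E(K, 0x8) = 0x6; 0x0 ⊕ 0x6 = 0x6.
C[2]: E(K, 0x6) = 0x8; 0xF ⊕ 0x8 = 0x7.

C[1] = 0x6, C[2] = 0x7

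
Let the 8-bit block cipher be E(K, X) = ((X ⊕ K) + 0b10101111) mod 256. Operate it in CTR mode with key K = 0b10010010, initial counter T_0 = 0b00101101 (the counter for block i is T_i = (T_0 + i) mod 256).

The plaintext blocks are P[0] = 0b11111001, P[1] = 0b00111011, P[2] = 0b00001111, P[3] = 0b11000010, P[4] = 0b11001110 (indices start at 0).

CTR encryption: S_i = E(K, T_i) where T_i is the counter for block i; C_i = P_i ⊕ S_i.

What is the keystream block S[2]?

0b01101100

C[0]: T = 0b00101101, S = E(K, T) = 0b01101110; 0b11111001 ⊕ 0b01101110 = 0b10010111.
C[1]: T = 0b00101110, S = E(K, T) = 0b01101011; 0b00111011 ⊕ 0b01101011 = 0b01010000.
C[2]: T = 0b00101111, S = E(K, T) = 0b01101100; 0b00001111 ⊕ 0b01101100 = 0b01100011.
So S[2] = 0b01101100.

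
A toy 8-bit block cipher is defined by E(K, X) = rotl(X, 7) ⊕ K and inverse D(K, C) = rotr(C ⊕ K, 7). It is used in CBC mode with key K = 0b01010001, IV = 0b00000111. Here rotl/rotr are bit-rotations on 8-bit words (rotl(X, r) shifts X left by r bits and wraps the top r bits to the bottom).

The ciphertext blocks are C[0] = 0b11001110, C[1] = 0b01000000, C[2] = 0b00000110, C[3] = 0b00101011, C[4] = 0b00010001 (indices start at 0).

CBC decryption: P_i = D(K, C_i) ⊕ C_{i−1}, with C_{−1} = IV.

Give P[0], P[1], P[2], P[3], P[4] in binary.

P[0]: D(K, 0b11001110) = 0b00111111; 0b00111111 ⊕ 0b00000111 = 0b00111000.
P[1]: D(K, 0b01000000) = 0b00100010; 0b00100010 ⊕ 0b11001110 = 0b11101100.
P[2]: D(K, 0b00000110) = 0b10101110; 0b10101110 ⊕ 0b01000000 = 0b11101110.
P[3]: D(K, 0b00101011) = 0b11110100; 0b11110100 ⊕ 0b00000110 = 0b11110010.
P[4]: D(K, 0b00010001) = 0b10000000; 0b10000000 ⊕ 0b00101011 = 0b10101011.

P[0] = 0b00111000, P[1] = 0b11101100, P[2] = 0b11101110, P[3] = 0b11110010, P[4] = 0b10101011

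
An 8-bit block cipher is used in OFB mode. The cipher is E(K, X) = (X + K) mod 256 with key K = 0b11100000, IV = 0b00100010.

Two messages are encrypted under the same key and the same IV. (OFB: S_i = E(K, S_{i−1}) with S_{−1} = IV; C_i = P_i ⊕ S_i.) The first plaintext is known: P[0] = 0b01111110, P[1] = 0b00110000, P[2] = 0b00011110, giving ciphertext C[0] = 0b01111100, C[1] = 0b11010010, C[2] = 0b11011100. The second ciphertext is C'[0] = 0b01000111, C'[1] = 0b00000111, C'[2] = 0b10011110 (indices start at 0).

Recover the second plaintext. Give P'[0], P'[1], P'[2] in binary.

P'[0] = 0b01000101, P'[1] = 0b11100101, P'[2] = 0b01011100

In OFB with a reused IV, both messages share the same keystream S_i, so C_i ⊕ C'_i = P_i ⊕ P'_i and thus P'_i = P_i ⊕ C_i ⊕ C'_i.
P'[0]: 0b01111110 ⊕ 0b01111100 ⊕ 0b01000111 = 0b01000101.
P'[1]: 0b00110000 ⊕ 0b11010010 ⊕ 0b00000111 = 0b11100101.
P'[2]: 0b00011110 ⊕ 0b11011100 ⊕ 0b10011110 = 0b01011100.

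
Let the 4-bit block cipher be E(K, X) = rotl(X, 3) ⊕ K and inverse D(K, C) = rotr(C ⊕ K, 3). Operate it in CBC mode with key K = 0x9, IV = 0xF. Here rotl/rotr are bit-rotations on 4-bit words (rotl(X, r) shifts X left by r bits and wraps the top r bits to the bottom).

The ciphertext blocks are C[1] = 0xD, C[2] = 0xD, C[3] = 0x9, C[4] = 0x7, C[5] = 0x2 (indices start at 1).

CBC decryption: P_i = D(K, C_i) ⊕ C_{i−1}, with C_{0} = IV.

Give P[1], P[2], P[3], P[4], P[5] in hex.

P[1] = 0x7, P[2] = 0x5, P[3] = 0xD, P[4] = 0x4, P[5] = 0x0

P[1]: D(K, 0xD) = 0x8; 0x8 ⊕ 0xF = 0x7.
P[2]: D(K, 0xD) = 0x8; 0x8 ⊕ 0xD = 0x5.
P[3]: D(K, 0x9) = 0x0; 0x0 ⊕ 0xD = 0xD.
P[4]: D(K, 0x7) = 0xD; 0xD ⊕ 0x9 = 0x4.
P[5]: D(K, 0x2) = 0x7; 0x7 ⊕ 0x7 = 0x0.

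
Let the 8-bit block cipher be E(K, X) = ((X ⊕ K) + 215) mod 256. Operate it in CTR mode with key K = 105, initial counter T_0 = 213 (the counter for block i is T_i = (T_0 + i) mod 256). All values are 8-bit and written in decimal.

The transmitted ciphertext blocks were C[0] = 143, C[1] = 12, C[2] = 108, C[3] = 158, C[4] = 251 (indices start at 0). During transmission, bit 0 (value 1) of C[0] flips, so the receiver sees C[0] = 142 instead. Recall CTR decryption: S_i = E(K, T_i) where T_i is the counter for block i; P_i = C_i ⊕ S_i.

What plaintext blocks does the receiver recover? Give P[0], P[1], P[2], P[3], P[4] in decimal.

Only C[0] changed, to 142. In CTR, a change in C_i flips the same bit in P_i only; the keystream is unaffected. Decrypting the received ciphertext:
P[0]: T = 213, S = E(K, T) = 147; 142 ⊕ 147 = 29.
P[1]: T = 214, S = E(K, T) = 150; 12 ⊕ 150 = 154.
P[2]: T = 215, S = E(K, T) = 149; 108 ⊕ 149 = 249.
P[3]: T = 216, S = E(K, T) = 136; 158 ⊕ 136 = 22.
P[4]: T = 217, S = E(K, T) = 135; 251 ⊕ 135 = 124.
Blocks that differ from the original plaintext: P[0].

P[0] = 29, P[1] = 154, P[2] = 249, P[3] = 22, P[4] = 124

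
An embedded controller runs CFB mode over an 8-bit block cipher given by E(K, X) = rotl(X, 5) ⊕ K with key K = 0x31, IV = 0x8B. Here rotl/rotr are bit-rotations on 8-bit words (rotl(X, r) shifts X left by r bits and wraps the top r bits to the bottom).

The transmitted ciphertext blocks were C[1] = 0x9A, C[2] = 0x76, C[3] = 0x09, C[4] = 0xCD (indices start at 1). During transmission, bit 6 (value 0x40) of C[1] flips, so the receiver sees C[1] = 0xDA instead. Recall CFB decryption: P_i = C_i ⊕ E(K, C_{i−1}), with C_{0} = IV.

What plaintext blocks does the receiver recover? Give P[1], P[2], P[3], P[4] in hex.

P[1] = 0x9A, P[2] = 0x1C, P[3] = 0xF6, P[4] = 0xDD

Only C[1] changed, to 0xDA. In CFB, a change in C_i flips the same bit in P_i and garbles P_{i+1}. Decrypting the received ciphertext:
P[1]: E(K, 0x8B) = 0x40; 0xDA ⊕ 0x40 = 0x9A.
P[2]: E(K, 0xDA) = 0x6A; 0x76 ⊕ 0x6A = 0x1C.
P[3]: E(K, 0x76) = 0xFF; 0x09 ⊕ 0xFF = 0xF6.
P[4]: E(K, 0x09) = 0x10; 0xCD ⊕ 0x10 = 0xDD.
Blocks that differ from the original plaintext: P[1], P[2].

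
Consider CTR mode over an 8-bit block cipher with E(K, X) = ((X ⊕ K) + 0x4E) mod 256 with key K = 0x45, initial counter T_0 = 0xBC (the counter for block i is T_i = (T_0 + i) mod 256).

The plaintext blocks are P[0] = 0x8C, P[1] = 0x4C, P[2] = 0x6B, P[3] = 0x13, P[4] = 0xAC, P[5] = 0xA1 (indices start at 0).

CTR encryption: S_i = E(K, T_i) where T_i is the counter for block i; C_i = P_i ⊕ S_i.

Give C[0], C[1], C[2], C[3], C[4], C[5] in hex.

C[0]: T = 0xBC, S = E(K, T) = 0x47; 0x8C ⊕ 0x47 = 0xCB.
C[1]: T = 0xBD, S = E(K, T) = 0x46; 0x4C ⊕ 0x46 = 0x0A.
C[2]: T = 0xBE, S = E(K, T) = 0x49; 0x6B ⊕ 0x49 = 0x22.
C[3]: T = 0xBF, S = E(K, T) = 0x48; 0x13 ⊕ 0x48 = 0x5B.
C[4]: T = 0xC0, S = E(K, T) = 0xD3; 0xAC ⊕ 0xD3 = 0x7F.
C[5]: T = 0xC1, S = E(K, T) = 0xD2; 0xA1 ⊕ 0xD2 = 0x73.

C[0] = 0xCB, C[1] = 0x0A, C[2] = 0x22, C[3] = 0x5B, C[4] = 0x7F, C[5] = 0x73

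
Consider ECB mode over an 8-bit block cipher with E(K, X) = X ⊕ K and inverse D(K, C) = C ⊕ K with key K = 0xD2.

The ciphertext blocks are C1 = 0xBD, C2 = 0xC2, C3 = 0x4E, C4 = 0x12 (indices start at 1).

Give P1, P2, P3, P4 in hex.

P1 = 0x6F, P2 = 0x10, P3 = 0x9C, P4 = 0xC0

ECB decryption: P_i = D(K, C_i).
P1: D(K, 0xBD) = 0x6F.
P2: D(K, 0xC2) = 0x10.
P3: D(K, 0x4E) = 0x9C.
P4: D(K, 0x12) = 0xC0.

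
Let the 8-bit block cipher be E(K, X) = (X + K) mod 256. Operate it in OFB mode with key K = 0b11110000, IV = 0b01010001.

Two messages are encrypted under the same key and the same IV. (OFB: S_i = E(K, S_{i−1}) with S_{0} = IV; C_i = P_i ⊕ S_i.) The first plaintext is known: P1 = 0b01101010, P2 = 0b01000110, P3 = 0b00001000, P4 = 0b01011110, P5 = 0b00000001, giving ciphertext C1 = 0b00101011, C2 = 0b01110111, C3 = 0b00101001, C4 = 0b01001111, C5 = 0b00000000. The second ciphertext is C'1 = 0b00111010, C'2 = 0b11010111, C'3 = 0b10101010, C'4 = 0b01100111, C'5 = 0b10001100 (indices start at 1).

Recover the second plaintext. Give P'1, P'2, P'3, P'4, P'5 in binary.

P'1 = 0b01111011, P'2 = 0b11100110, P'3 = 0b10001011, P'4 = 0b01110110, P'5 = 0b10001101

In OFB with a reused IV, both messages share the same keystream S_i, so C_i ⊕ C'_i = P_i ⊕ P'_i and thus P'_i = P_i ⊕ C_i ⊕ C'_i.
P'1: 0b01101010 ⊕ 0b00101011 ⊕ 0b00111010 = 0b01111011.
P'2: 0b01000110 ⊕ 0b01110111 ⊕ 0b11010111 = 0b11100110.
P'3: 0b00001000 ⊕ 0b00101001 ⊕ 0b10101010 = 0b10001011.
P'4: 0b01011110 ⊕ 0b01001111 ⊕ 0b01100111 = 0b01110110.
P'5: 0b00000001 ⊕ 0b00000000 ⊕ 0b10001100 = 0b10001101.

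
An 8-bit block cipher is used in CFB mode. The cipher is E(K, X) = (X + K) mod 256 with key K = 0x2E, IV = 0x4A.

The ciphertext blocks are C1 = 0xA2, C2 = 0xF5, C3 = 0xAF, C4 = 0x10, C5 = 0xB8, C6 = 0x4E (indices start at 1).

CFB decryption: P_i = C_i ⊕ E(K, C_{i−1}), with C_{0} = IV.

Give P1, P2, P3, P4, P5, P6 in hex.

P1: E(K, 0x4A) = 0x78; 0xA2 ⊕ 0x78 = 0xDA.
P2: E(K, 0xA2) = 0xD0; 0xF5 ⊕ 0xD0 = 0x25.
P3: E(K, 0xF5) = 0x23; 0xAF ⊕ 0x23 = 0x8C.
P4: E(K, 0xAF) = 0xDD; 0x10 ⊕ 0xDD = 0xCD.
P5: E(K, 0x10) = 0x3E; 0xB8 ⊕ 0x3E = 0x86.
P6: E(K, 0xB8) = 0xE6; 0x4E ⊕ 0xE6 = 0xA8.

P1 = 0xDA, P2 = 0x25, P3 = 0x8C, P4 = 0xCD, P5 = 0x86, P6 = 0xA8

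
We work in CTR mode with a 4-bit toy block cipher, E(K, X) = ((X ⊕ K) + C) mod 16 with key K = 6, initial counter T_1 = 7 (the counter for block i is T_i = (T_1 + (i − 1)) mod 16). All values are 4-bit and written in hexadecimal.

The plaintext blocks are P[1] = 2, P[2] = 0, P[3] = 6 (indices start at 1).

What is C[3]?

CTR encryption: S_i = E(K, T_i) where T_i is the counter for block i; C_i = P_i ⊕ S_i.
C[1]: T = 7, S = E(K, T) = D; 2 ⊕ D = F.
C[2]: T = 8, S = E(K, T) = A; 0 ⊕ A = A.
C[3]: T = 9, S = E(K, T) = B; 6 ⊕ B = D.

C[3] = D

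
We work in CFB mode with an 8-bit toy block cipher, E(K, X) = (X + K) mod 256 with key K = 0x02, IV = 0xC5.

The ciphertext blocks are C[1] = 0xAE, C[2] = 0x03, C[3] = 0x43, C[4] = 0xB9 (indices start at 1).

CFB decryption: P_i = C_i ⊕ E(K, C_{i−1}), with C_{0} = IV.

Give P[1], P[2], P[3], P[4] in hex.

P[1]: E(K, 0xC5) = 0xC7; 0xAE ⊕ 0xC7 = 0x69.
P[2]: E(K, 0xAE) = 0xB0; 0x03 ⊕ 0xB0 = 0xB3.
P[3]: E(K, 0x03) = 0x05; 0x43 ⊕ 0x05 = 0x46.
P[4]: E(K, 0x43) = 0x45; 0xB9 ⊕ 0x45 = 0xFC.

P[1] = 0x69, P[2] = 0xB3, P[3] = 0x46, P[4] = 0xFC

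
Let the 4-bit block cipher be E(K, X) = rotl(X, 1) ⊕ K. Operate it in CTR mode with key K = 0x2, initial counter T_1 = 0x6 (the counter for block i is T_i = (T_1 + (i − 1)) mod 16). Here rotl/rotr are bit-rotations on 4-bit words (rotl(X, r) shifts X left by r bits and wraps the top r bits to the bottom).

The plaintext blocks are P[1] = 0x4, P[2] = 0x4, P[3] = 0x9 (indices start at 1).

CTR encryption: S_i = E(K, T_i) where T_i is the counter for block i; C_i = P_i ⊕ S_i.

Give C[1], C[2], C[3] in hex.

C[1]: T = 0x6, S = E(K, T) = 0xE; 0x4 ⊕ 0xE = 0xA.
C[2]: T = 0x7, S = E(K, T) = 0xC; 0x4 ⊕ 0xC = 0x8.
C[3]: T = 0x8, S = E(K, T) = 0x3; 0x9 ⊕ 0x3 = 0xA.

C[1] = 0xA, C[2] = 0x8, C[3] = 0xA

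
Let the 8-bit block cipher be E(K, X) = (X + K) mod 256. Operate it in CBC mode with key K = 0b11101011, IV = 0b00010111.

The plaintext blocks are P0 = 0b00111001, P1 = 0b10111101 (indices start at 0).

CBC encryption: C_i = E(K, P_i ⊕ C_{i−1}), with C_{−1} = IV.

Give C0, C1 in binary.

C0: P0 ⊕ 0b00010111 = 0b00101110; E(K, 0b00101110) = 0b00011001.
C1: P1 ⊕ 0b00011001 = 0b10100100; E(K, 0b10100100) = 0b10001111.

C0 = 0b00011001, C1 = 0b10001111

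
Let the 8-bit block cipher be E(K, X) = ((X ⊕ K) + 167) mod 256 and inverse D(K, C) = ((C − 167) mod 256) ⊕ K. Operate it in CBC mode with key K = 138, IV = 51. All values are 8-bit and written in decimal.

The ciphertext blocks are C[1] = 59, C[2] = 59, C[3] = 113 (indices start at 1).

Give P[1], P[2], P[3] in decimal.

P[1] = 45, P[2] = 37, P[3] = 123

CBC decryption: P_i = D(K, C_i) ⊕ C_{i−1}, with C_{0} = IV.
P[1]: D(K, 59) = 30; 30 ⊕ 51 = 45.
P[2]: D(K, 59) = 30; 30 ⊕ 59 = 37.
P[3]: D(K, 113) = 64; 64 ⊕ 59 = 123.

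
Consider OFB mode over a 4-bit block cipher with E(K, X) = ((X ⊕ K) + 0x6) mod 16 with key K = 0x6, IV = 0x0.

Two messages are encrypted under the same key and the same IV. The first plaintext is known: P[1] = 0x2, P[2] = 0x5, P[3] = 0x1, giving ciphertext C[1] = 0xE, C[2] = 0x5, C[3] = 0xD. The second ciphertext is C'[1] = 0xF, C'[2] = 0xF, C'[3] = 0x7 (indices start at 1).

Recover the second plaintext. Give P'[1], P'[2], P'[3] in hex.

P'[1] = 0x3, P'[2] = 0xF, P'[3] = 0xB

In OFB with a reused IV, both messages share the same keystream S_i, so C_i ⊕ C'_i = P_i ⊕ P'_i and thus P'_i = P_i ⊕ C_i ⊕ C'_i.
P'[1]: 0x2 ⊕ 0xE ⊕ 0xF = 0x3.
P'[2]: 0x5 ⊕ 0x5 ⊕ 0xF = 0xF.
P'[3]: 0x1 ⊕ 0xD ⊕ 0x7 = 0xB.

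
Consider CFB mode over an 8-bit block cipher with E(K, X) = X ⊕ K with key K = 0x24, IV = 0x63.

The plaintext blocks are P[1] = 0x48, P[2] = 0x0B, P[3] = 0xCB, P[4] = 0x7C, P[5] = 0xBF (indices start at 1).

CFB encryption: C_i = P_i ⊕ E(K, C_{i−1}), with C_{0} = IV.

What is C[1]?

C[1] = 0x0F

C[1]: E(K, 0x63) = 0x47; 0x48 ⊕ 0x47 = 0x0F.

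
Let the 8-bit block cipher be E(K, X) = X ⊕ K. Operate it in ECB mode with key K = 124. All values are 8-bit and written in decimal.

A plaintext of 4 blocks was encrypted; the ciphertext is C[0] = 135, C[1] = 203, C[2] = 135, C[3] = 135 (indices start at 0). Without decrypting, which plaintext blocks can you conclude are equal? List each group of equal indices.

ECB encrypts each block independently with the same key, so equal ciphertext blocks imply equal plaintext blocks.
C[0] = C[2] = C[3] = 135, so P[0] = P[2] = P[3].

P[0] = P[2] = P[3]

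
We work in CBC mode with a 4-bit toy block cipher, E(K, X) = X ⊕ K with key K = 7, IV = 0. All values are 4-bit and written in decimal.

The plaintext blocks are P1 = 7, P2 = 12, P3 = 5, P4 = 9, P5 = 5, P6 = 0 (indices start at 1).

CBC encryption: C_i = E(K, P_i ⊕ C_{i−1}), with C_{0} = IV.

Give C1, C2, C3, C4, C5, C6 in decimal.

C1 = 0, C2 = 11, C3 = 9, C4 = 7, C5 = 5, C6 = 2

C1: P1 ⊕ 0 = 7; E(K, 7) = 0.
C2: P2 ⊕ 0 = 12; E(K, 12) = 11.
C3: P3 ⊕ 11 = 14; E(K, 14) = 9.
C4: P4 ⊕ 9 = 0; E(K, 0) = 7.
C5: P5 ⊕ 7 = 2; E(K, 2) = 5.
C6: P6 ⊕ 5 = 5; E(K, 5) = 2.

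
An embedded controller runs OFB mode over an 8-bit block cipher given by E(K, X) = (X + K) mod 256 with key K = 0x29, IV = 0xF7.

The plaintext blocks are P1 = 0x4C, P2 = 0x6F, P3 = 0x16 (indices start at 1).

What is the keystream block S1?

OFB encryption: S_i = E(K, S_{i−1}) with S_{0} = IV; C_i = P_i ⊕ S_i.
C1: S = E(K, 0xF7) = 0x20; 0x4C ⊕ 0x20 = 0x6C.
So S1 = 0x20.

0x20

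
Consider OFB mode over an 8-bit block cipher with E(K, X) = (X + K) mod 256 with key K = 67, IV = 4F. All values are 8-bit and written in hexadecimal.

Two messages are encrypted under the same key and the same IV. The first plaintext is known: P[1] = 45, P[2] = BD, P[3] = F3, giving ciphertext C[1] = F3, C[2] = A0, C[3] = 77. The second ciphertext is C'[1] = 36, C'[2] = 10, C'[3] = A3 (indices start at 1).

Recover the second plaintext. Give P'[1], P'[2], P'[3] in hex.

In OFB with a reused IV, both messages share the same keystream S_i, so C_i ⊕ C'_i = P_i ⊕ P'_i and thus P'_i = P_i ⊕ C_i ⊕ C'_i.
P'[1]: 45 ⊕ F3 ⊕ 36 = 80.
P'[2]: BD ⊕ A0 ⊕ 10 = 0D.
P'[3]: F3 ⊕ 77 ⊕ A3 = 27.

P'[1] = 80, P'[2] = 0D, P'[3] = 27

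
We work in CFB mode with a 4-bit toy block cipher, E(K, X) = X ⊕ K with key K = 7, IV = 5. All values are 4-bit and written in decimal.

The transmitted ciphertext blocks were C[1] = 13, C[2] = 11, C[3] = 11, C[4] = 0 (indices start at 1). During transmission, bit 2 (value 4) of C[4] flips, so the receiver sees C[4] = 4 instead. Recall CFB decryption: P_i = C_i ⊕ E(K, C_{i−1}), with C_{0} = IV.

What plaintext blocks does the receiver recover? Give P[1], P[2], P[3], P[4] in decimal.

P[1] = 15, P[2] = 1, P[3] = 7, P[4] = 8

Only C[4] changed, to 4. In CFB, a change in C_i flips the same bit in P_i and garbles P_{i+1}. Decrypting the received ciphertext:
P[1]: E(K, 5) = 2; 13 ⊕ 2 = 15.
P[2]: E(K, 13) = 10; 11 ⊕ 10 = 1.
P[3]: E(K, 11) = 12; 11 ⊕ 12 = 7.
P[4]: E(K, 11) = 12; 4 ⊕ 12 = 8.
Blocks that differ from the original plaintext: P[4].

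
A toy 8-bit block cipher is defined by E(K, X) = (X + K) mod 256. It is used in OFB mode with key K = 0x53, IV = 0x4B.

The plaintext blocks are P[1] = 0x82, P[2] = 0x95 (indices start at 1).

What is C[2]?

C[2] = 0x64

OFB encryption: S_i = E(K, S_{i−1}) with S_{0} = IV; C_i = P_i ⊕ S_i.
C[1]: S = E(K, 0x4B) = 0x9E; 0x82 ⊕ 0x9E = 0x1C.
C[2]: S = E(K, 0x9E) = 0xF1; 0x95 ⊕ 0xF1 = 0x64.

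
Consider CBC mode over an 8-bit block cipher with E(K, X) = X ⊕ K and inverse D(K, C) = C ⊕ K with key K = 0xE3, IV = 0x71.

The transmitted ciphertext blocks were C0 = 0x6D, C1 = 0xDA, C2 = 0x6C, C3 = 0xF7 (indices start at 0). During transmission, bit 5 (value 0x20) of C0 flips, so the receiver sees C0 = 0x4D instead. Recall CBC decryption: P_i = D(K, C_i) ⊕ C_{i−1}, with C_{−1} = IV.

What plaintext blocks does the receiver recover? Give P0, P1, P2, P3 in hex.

Only C0 changed, to 0x4D. In CBC, a change in C_i garbles P_i and flips the same bit in P_{i+1}. Decrypting the received ciphertext:
P0: D(K, 0x4D) = 0xAE; 0xAE ⊕ 0x71 = 0xDF.
P1: D(K, 0xDA) = 0x39; 0x39 ⊕ 0x4D = 0x74.
P2: D(K, 0x6C) = 0x8F; 0x8F ⊕ 0xDA = 0x55.
P3: D(K, 0xF7) = 0x14; 0x14 ⊕ 0x6C = 0x78.
Blocks that differ from the original plaintext: P0, P1.

P0 = 0xDF, P1 = 0x74, P2 = 0x55, P3 = 0x78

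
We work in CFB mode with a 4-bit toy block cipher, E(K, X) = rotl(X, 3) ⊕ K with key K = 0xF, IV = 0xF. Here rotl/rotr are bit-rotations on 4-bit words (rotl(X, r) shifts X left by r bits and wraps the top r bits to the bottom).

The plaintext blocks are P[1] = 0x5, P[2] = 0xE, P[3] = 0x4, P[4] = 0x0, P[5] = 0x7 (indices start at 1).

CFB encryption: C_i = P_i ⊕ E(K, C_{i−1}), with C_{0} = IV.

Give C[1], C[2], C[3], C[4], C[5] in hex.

C[1]: E(K, 0xF) = 0x0; 0x5 ⊕ 0x0 = 0x5.
C[2]: E(K, 0x5) = 0x5; 0xE ⊕ 0x5 = 0xB.
C[3]: E(K, 0xB) = 0x2; 0x4 ⊕ 0x2 = 0x6.
C[4]: E(K, 0x6) = 0xC; 0x0 ⊕ 0xC = 0xC.
C[5]: E(K, 0xC) = 0x9; 0x7 ⊕ 0x9 = 0xE.

C[1] = 0x5, C[2] = 0xB, C[3] = 0x6, C[4] = 0xC, C[5] = 0xE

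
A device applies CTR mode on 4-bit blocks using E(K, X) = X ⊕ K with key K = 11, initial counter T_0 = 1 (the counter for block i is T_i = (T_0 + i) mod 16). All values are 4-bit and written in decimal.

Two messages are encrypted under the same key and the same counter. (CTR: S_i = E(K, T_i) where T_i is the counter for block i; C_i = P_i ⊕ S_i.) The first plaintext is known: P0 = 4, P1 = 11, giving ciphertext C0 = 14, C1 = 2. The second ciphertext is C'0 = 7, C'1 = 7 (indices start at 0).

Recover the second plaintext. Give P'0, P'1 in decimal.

In CTR with a reused counter, both messages share the same keystream S_i, so C_i ⊕ C'_i = P_i ⊕ P'_i and thus P'_i = P_i ⊕ C_i ⊕ C'_i.
P'0: 4 ⊕ 14 ⊕ 7 = 13.
P'1: 11 ⊕ 2 ⊕ 7 = 14.

P'0 = 13, P'1 = 14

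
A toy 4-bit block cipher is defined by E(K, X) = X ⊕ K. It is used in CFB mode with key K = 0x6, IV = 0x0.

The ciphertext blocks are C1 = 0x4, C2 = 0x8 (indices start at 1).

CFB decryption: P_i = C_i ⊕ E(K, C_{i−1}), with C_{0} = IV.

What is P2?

P2 = 0xA

P2: E(K, 0x4) = 0x2; 0x8 ⊕ 0x2 = 0xA.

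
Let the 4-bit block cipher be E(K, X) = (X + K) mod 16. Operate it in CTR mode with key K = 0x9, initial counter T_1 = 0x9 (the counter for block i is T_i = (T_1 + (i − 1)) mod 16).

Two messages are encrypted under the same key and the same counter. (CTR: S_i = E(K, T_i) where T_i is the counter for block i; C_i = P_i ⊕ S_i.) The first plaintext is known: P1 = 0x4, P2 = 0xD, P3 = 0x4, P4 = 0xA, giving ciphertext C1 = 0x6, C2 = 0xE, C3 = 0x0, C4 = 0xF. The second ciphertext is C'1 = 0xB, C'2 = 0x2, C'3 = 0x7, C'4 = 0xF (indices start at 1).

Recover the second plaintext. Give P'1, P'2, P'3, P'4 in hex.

P'1 = 0x9, P'2 = 0x1, P'3 = 0x3, P'4 = 0xA

In CTR with a reused counter, both messages share the same keystream S_i, so C_i ⊕ C'_i = P_i ⊕ P'_i and thus P'_i = P_i ⊕ C_i ⊕ C'_i.
P'1: 0x4 ⊕ 0x6 ⊕ 0xB = 0x9.
P'2: 0xD ⊕ 0xE ⊕ 0x2 = 0x1.
P'3: 0x4 ⊕ 0x0 ⊕ 0x7 = 0x3.
P'4: 0xA ⊕ 0xF ⊕ 0xF = 0xA.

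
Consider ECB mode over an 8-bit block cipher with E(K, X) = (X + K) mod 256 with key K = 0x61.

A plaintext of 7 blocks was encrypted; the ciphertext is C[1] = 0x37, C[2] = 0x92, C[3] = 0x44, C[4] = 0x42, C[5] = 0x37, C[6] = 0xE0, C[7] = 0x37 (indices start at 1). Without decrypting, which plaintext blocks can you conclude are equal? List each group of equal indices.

ECB encrypts each block independently with the same key, so equal ciphertext blocks imply equal plaintext blocks.
C[1] = C[5] = C[7] = 0x37, so P[1] = P[5] = P[7].

P[1] = P[5] = P[7]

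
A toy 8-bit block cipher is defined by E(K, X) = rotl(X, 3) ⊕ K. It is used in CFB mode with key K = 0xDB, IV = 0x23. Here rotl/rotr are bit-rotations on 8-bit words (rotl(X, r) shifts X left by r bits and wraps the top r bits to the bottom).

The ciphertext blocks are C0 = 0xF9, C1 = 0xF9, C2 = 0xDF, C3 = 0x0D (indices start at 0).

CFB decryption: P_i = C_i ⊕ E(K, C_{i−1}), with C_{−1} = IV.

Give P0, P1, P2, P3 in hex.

P0: E(K, 0x23) = 0xC2; 0xF9 ⊕ 0xC2 = 0x3B.
P1: E(K, 0xF9) = 0x14; 0xF9 ⊕ 0x14 = 0xED.
P2: E(K, 0xF9) = 0x14; 0xDF ⊕ 0x14 = 0xCB.
P3: E(K, 0xDF) = 0x25; 0x0D ⊕ 0x25 = 0x28.

P0 = 0x3B, P1 = 0xED, P2 = 0xCB, P3 = 0x28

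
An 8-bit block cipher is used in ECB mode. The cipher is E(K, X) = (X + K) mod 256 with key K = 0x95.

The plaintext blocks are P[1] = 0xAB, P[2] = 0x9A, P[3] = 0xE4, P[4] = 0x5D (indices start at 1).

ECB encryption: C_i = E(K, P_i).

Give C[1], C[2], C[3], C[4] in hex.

C[1]: E(K, 0xAB) = 0x40.
C[2]: E(K, 0x9A) = 0x2F.
C[3]: E(K, 0xE4) = 0x79.
C[4]: E(K, 0x5D) = 0xF2.

C[1] = 0x40, C[2] = 0x2F, C[3] = 0x79, C[4] = 0xF2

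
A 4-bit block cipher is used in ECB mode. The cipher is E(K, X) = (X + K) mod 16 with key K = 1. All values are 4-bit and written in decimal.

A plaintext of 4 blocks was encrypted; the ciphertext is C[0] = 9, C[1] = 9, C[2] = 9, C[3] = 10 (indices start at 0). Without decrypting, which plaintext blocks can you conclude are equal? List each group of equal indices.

P[0] = P[1] = P[2]

ECB encrypts each block independently with the same key, so equal ciphertext blocks imply equal plaintext blocks.
C[0] = C[1] = C[2] = 9, so P[0] = P[1] = P[2].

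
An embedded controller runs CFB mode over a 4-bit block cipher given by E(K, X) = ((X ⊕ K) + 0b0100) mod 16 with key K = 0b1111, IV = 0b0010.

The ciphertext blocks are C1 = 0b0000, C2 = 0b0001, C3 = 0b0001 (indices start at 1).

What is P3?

CFB decryption: P_i = C_i ⊕ E(K, C_{i−1}), with C_{0} = IV.
P3: E(K, 0b0001) = 0b0010; 0b0001 ⊕ 0b0010 = 0b0011.

P3 = 0b0011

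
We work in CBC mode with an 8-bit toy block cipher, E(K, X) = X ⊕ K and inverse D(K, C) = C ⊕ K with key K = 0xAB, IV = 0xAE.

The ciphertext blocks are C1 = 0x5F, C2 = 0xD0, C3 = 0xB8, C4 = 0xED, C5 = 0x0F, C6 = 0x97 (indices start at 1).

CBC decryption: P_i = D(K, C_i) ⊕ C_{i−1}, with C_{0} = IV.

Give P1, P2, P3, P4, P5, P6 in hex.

P1: D(K, 0x5F) = 0xF4; 0xF4 ⊕ 0xAE = 0x5A.
P2: D(K, 0xD0) = 0x7B; 0x7B ⊕ 0x5F = 0x24.
P3: D(K, 0xB8) = 0x13; 0x13 ⊕ 0xD0 = 0xC3.
P4: D(K, 0xED) = 0x46; 0x46 ⊕ 0xB8 = 0xFE.
P5: D(K, 0x0F) = 0xA4; 0xA4 ⊕ 0xED = 0x49.
P6: D(K, 0x97) = 0x3C; 0x3C ⊕ 0x0F = 0x33.

P1 = 0x5A, P2 = 0x24, P3 = 0xC3, P4 = 0xFE, P5 = 0x49, P6 = 0x33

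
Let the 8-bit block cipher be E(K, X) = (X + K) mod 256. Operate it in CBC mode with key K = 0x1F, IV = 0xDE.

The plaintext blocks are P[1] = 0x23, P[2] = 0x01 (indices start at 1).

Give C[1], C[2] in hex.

C[1] = 0x1C, C[2] = 0x3C

CBC encryption: C_i = E(K, P_i ⊕ C_{i−1}), with C_{0} = IV.
C[1]: P[1] ⊕ 0xDE = 0xFD; E(K, 0xFD) = 0x1C.
C[2]: P[2] ⊕ 0x1C = 0x1D; E(K, 0x1D) = 0x3C.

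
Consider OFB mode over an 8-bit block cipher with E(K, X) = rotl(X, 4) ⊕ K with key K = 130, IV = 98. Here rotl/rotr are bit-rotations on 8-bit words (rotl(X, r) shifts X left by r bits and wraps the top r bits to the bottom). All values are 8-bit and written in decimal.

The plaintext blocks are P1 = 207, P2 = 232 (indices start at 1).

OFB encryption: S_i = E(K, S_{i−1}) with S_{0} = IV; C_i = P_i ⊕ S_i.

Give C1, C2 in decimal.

C1 = 107, C2 = 32

C1: S = E(K, 98) = 164; 207 ⊕ 164 = 107.
C2: S = E(K, 164) = 200; 232 ⊕ 200 = 32.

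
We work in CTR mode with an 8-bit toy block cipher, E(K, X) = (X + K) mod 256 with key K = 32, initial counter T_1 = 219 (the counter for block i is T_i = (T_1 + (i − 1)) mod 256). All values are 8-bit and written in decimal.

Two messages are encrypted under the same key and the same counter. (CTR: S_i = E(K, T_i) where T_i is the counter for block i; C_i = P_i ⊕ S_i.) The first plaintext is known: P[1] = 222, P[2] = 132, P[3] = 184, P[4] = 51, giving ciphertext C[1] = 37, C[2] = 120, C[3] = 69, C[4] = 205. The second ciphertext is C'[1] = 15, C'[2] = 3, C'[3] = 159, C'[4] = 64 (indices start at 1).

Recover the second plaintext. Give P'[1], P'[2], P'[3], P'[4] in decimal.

P'[1] = 244, P'[2] = 255, P'[3] = 98, P'[4] = 190

In CTR with a reused counter, both messages share the same keystream S_i, so C_i ⊕ C'_i = P_i ⊕ P'_i and thus P'_i = P_i ⊕ C_i ⊕ C'_i.
P'[1]: 222 ⊕ 37 ⊕ 15 = 244.
P'[2]: 132 ⊕ 120 ⊕ 3 = 255.
P'[3]: 184 ⊕ 69 ⊕ 159 = 98.
P'[4]: 51 ⊕ 205 ⊕ 64 = 190.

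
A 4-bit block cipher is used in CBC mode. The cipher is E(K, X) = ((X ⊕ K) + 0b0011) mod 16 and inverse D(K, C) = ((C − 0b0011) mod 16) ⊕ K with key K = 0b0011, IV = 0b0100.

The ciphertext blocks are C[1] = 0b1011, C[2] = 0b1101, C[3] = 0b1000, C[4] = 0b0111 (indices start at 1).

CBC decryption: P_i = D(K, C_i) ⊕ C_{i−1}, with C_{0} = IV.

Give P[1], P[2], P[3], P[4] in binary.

P[1]: D(K, 0b1011) = 0b1011; 0b1011 ⊕ 0b0100 = 0b1111.
P[2]: D(K, 0b1101) = 0b1001; 0b1001 ⊕ 0b1011 = 0b0010.
P[3]: D(K, 0b1000) = 0b0110; 0b0110 ⊕ 0b1101 = 0b1011.
P[4]: D(K, 0b0111) = 0b0111; 0b0111 ⊕ 0b1000 = 0b1111.

P[1] = 0b1111, P[2] = 0b0010, P[3] = 0b1011, P[4] = 0b1111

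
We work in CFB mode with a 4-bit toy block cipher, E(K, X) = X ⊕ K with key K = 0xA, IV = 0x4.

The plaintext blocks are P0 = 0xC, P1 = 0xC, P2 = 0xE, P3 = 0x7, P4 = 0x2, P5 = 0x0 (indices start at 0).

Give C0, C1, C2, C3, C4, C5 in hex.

CFB encryption: C_i = P_i ⊕ E(K, C_{i−1}), with C_{−1} = IV.
C0: E(K, 0x4) = 0xE; 0xC ⊕ 0xE = 0x2.
C1: E(K, 0x2) = 0x8; 0xC ⊕ 0x8 = 0x4.
C2: E(K, 0x4) = 0xE; 0xE ⊕ 0xE = 0x0.
C3: E(K, 0x0) = 0xA; 0x7 ⊕ 0xA = 0xD.
C4: E(K, 0xD) = 0x7; 0x2 ⊕ 0x7 = 0x5.
C5: E(K, 0x5) = 0xF; 0x0 ⊕ 0xF = 0xF.

C0 = 0x2, C1 = 0x4, C2 = 0x0, C3 = 0xD, C4 = 0x5, C5 = 0xF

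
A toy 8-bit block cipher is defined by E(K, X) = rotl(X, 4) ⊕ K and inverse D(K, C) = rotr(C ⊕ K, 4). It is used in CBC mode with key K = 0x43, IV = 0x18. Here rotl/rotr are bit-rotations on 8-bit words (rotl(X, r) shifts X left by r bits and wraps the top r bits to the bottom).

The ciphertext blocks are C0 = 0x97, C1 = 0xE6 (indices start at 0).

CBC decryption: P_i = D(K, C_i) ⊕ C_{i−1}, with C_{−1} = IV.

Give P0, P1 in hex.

P0: D(K, 0x97) = 0x4D; 0x4D ⊕ 0x18 = 0x55.
P1: D(K, 0xE6) = 0x5A; 0x5A ⊕ 0x97 = 0xCD.

P0 = 0x55, P1 = 0xCD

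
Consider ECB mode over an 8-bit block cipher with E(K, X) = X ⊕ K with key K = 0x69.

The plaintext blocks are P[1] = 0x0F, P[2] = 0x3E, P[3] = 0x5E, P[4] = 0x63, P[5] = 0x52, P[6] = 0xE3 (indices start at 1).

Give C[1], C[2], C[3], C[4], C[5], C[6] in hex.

ECB encryption: C_i = E(K, P_i).
C[1]: E(K, 0x0F) = 0x66.
C[2]: E(K, 0x3E) = 0x57.
C[3]: E(K, 0x5E) = 0x37.
C[4]: E(K, 0x63) = 0x0A.
C[5]: E(K, 0x52) = 0x3B.
C[6]: E(K, 0xE3) = 0x8A.

C[1] = 0x66, C[2] = 0x57, C[3] = 0x37, C[4] = 0x0A, C[5] = 0x3B, C[6] = 0x8A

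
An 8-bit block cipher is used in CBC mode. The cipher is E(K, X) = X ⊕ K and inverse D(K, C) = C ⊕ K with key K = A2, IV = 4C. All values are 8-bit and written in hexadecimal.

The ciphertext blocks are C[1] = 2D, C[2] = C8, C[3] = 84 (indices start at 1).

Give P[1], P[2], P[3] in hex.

CBC decryption: P_i = D(K, C_i) ⊕ C_{i−1}, with C_{0} = IV.
P[1]: D(K, 2D) = 8F; 8F ⊕ 4C = C3.
P[2]: D(K, C8) = 6A; 6A ⊕ 2D = 47.
P[3]: D(K, 84) = 26; 26 ⊕ C8 = EE.

P[1] = C3, P[2] = 47, P[3] = EE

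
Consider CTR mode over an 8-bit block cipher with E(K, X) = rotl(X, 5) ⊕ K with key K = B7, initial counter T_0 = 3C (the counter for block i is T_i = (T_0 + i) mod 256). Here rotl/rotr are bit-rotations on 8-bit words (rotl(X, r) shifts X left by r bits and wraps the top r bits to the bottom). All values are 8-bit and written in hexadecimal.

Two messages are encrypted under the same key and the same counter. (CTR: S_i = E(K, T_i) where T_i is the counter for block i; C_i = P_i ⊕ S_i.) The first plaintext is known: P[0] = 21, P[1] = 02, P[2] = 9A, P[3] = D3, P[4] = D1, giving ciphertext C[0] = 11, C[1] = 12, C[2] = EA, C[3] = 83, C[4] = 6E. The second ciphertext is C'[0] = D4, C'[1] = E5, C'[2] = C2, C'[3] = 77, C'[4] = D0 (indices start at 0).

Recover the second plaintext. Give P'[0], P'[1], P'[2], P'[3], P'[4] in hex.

In CTR with a reused counter, both messages share the same keystream S_i, so C_i ⊕ C'_i = P_i ⊕ P'_i and thus P'_i = P_i ⊕ C_i ⊕ C'_i.
P'[0]: 21 ⊕ 11 ⊕ D4 = E4.
P'[1]: 02 ⊕ 12 ⊕ E5 = F5.
P'[2]: 9A ⊕ EA ⊕ C2 = B2.
P'[3]: D3 ⊕ 83 ⊕ 77 = 27.
P'[4]: D1 ⊕ 6E ⊕ D0 = 6F.

P'[0] = E4, P'[1] = F5, P'[2] = B2, P'[3] = 27, P'[4] = 6F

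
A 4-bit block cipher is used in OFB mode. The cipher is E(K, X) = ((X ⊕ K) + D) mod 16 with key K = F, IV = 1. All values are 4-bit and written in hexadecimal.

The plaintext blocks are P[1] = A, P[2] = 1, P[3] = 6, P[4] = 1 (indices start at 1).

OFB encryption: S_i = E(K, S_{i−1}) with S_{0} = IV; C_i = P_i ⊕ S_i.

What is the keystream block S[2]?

1

C[1]: S = E(K, 1) = B; A ⊕ B = 1.
C[2]: S = E(K, B) = 1; 1 ⊕ 1 = 0.
So S[2] = 1.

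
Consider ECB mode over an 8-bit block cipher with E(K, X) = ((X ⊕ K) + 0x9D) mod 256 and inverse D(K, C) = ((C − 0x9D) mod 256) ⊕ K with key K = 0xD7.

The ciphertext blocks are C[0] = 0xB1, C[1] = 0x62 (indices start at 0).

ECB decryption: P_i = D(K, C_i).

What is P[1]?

P[1] = 0x12

P[1]: D(K, 0x62) = 0x12.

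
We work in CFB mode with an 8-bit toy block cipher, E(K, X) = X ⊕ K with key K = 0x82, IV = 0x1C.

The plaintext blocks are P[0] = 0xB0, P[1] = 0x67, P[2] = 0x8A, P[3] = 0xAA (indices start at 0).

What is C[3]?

CFB encryption: C_i = P_i ⊕ E(K, C_{i−1}), with C_{−1} = IV.
C[0]: E(K, 0x1C) = 0x9E; 0xB0 ⊕ 0x9E = 0x2E.
C[1]: E(K, 0x2E) = 0xAC; 0x67 ⊕ 0xAC = 0xCB.
C[2]: E(K, 0xCB) = 0x49; 0x8A ⊕ 0x49 = 0xC3.
C[3]: E(K, 0xC3) = 0x41; 0xAA ⊕ 0x41 = 0xEB.

C[3] = 0xEB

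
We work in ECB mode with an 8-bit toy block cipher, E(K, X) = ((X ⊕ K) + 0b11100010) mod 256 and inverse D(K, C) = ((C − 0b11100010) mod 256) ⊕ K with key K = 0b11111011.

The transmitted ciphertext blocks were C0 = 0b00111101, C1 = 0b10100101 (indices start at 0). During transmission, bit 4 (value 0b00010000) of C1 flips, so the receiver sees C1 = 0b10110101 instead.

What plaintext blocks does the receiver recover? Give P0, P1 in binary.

P0 = 0b10100000, P1 = 0b00101000

ECB decryption: P_i = D(K, C_i).
Only C1 changed, to 0b10110101. In ECB, a change in C_i affects only P_i. Decrypting the received ciphertext:
P0: D(K, 0b00111101) = 0b10100000.
P1: D(K, 0b10110101) = 0b00101000.
Blocks that differ from the original plaintext: P1.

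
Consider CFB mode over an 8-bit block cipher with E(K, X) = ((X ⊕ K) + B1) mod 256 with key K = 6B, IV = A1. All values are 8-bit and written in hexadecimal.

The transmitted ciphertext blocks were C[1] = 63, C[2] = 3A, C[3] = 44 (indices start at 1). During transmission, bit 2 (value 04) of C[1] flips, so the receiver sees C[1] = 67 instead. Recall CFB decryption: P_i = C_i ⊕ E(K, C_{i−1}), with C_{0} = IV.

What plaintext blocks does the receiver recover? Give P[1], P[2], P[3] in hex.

P[1] = 1C, P[2] = 87, P[3] = 46

Only C[1] changed, to 67. In CFB, a change in C_i flips the same bit in P_i and garbles P_{i+1}. Decrypting the received ciphertext:
P[1]: E(K, A1) = 7B; 67 ⊕ 7B = 1C.
P[2]: E(K, 67) = BD; 3A ⊕ BD = 87.
P[3]: E(K, 3A) = 02; 44 ⊕ 02 = 46.
Blocks that differ from the original plaintext: P[1], P[2].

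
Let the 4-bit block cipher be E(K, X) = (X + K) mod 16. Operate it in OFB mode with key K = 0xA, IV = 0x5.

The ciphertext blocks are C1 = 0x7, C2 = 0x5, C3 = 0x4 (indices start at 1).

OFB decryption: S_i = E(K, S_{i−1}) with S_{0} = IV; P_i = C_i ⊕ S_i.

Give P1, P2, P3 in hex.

P1: S = E(K, 0x5) = 0xF; 0x7 ⊕ 0xF = 0x8.
P2: S = E(K, 0xF) = 0x9; 0x5 ⊕ 0x9 = 0xC.
P3: S = E(K, 0x9) = 0x3; 0x4 ⊕ 0x3 = 0x7.

P1 = 0x8, P2 = 0xC, P3 = 0x7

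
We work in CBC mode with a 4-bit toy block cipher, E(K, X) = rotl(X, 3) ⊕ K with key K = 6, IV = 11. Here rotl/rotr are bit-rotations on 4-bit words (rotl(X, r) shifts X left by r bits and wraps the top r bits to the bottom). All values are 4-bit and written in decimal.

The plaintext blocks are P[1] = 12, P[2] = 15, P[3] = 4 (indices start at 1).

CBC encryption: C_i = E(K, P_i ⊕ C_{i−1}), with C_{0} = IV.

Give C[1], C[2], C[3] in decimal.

C[1] = 13, C[2] = 7, C[3] = 15

C[1]: P[1] ⊕ 11 = 7; E(K, 7) = 13.
C[2]: P[2] ⊕ 13 = 2; E(K, 2) = 7.
C[3]: P[3] ⊕ 7 = 3; E(K, 3) = 15.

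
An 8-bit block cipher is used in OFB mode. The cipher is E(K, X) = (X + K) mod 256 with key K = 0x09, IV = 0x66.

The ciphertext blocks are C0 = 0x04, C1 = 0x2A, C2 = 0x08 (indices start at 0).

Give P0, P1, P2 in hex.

OFB decryption: S_i = E(K, S_{i−1}) with S_{−1} = IV; P_i = C_i ⊕ S_i.
P0: S = E(K, 0x66) = 0x6F; 0x04 ⊕ 0x6F = 0x6B.
P1: S = E(K, 0x6F) = 0x78; 0x2A ⊕ 0x78 = 0x52.
P2: S = E(K, 0x78) = 0x81; 0x08 ⊕ 0x81 = 0x89.

P0 = 0x6B, P1 = 0x52, P2 = 0x89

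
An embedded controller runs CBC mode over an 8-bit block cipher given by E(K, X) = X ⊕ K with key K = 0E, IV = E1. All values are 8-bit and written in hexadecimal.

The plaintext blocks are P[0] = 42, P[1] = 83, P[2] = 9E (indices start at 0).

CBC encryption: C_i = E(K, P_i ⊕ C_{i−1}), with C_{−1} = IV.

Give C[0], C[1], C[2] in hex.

C[0]: P[0] ⊕ E1 = A3; E(K, A3) = AD.
C[1]: P[1] ⊕ AD = 2E; E(K, 2E) = 20.
C[2]: P[2] ⊕ 20 = BE; E(K, BE) = B0.

C[0] = AD, C[1] = 20, C[2] = B0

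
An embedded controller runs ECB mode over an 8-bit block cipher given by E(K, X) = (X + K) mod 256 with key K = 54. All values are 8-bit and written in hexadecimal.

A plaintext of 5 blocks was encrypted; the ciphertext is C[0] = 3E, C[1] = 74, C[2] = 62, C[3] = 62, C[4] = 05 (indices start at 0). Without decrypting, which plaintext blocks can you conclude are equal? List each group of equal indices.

P[2] = P[3]

ECB encrypts each block independently with the same key, so equal ciphertext blocks imply equal plaintext blocks.
C[2] = C[3] = 62, so P[2] = P[3].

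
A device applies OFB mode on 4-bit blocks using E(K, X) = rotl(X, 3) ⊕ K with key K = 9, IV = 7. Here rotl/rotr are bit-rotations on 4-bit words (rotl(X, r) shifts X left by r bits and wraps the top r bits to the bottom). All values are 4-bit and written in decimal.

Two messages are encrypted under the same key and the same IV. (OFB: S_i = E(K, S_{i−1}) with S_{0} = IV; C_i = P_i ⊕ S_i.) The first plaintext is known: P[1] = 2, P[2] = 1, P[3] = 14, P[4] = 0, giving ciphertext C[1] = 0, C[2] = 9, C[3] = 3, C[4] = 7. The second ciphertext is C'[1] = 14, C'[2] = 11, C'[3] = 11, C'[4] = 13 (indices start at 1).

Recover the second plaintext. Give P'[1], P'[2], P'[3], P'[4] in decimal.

In OFB with a reused IV, both messages share the same keystream S_i, so C_i ⊕ C'_i = P_i ⊕ P'_i and thus P'_i = P_i ⊕ C_i ⊕ C'_i.
P'[1]: 2 ⊕ 0 ⊕ 14 = 12.
P'[2]: 1 ⊕ 9 ⊕ 11 = 3.
P'[3]: 14 ⊕ 3 ⊕ 11 = 6.
P'[4]: 0 ⊕ 7 ⊕ 13 = 10.

P'[1] = 12, P'[2] = 3, P'[3] = 6, P'[4] = 10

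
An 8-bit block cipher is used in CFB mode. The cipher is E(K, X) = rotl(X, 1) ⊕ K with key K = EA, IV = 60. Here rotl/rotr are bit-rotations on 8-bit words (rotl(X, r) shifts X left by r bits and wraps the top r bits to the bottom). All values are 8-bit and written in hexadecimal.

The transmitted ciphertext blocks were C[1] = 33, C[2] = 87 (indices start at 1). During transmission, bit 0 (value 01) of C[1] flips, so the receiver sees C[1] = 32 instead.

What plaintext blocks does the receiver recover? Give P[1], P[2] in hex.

P[1] = 18, P[2] = 09

CFB decryption: P_i = C_i ⊕ E(K, C_{i−1}), with C_{0} = IV.
Only C[1] changed, to 32. In CFB, a change in C_i flips the same bit in P_i and garbles P_{i+1}. Decrypting the received ciphertext:
P[1]: E(K, 60) = 2A; 32 ⊕ 2A = 18.
P[2]: E(K, 32) = 8E; 87 ⊕ 8E = 09.
Blocks that differ from the original plaintext: P[1], P[2].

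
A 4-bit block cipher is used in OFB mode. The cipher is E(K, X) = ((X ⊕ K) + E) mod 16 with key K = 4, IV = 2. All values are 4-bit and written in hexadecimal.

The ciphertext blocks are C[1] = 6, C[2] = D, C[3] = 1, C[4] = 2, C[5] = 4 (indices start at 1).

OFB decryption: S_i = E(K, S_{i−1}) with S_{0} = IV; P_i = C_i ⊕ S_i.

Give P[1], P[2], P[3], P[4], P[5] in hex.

P[1] = 2, P[2] = 3, P[3] = 9, P[4] = 8, P[5] = 8

P[1]: S = E(K, 2) = 4; 6 ⊕ 4 = 2.
P[2]: S = E(K, 4) = E; D ⊕ E = 3.
P[3]: S = E(K, E) = 8; 1 ⊕ 8 = 9.
P[4]: S = E(K, 8) = A; 2 ⊕ A = 8.
P[5]: S = E(K, A) = C; 4 ⊕ C = 8.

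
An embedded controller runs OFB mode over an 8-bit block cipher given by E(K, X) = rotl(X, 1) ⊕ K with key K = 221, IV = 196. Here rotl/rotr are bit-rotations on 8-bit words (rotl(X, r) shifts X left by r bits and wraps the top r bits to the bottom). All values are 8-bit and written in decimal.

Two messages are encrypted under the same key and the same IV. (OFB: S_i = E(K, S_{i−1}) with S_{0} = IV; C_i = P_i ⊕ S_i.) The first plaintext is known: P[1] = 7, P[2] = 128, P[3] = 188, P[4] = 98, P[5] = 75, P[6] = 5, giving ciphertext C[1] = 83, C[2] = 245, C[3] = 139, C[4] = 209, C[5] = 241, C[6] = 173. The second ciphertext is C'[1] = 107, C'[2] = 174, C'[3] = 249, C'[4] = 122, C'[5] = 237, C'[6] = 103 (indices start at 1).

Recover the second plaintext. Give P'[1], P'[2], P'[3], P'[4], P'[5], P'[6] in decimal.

In OFB with a reused IV, both messages share the same keystream S_i, so C_i ⊕ C'_i = P_i ⊕ P'_i and thus P'_i = P_i ⊕ C_i ⊕ C'_i.
P'[1]: 7 ⊕ 83 ⊕ 107 = 63.
P'[2]: 128 ⊕ 245 ⊕ 174 = 219.
P'[3]: 188 ⊕ 139 ⊕ 249 = 206.
P'[4]: 98 ⊕ 209 ⊕ 122 = 201.
P'[5]: 75 ⊕ 241 ⊕ 237 = 87.
P'[6]: 5 ⊕ 173 ⊕ 103 = 207.

P'[1] = 63, P'[2] = 219, P'[3] = 206, P'[4] = 201, P'[5] = 87, P'[6] = 207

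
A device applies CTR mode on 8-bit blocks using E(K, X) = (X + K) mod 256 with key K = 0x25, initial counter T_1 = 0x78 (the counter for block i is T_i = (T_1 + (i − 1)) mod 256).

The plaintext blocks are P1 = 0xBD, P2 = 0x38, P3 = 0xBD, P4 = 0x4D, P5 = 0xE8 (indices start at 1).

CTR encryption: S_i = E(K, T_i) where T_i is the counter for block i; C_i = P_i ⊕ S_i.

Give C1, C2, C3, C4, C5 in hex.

C1 = 0x20, C2 = 0xA6, C3 = 0x22, C4 = 0xED, C5 = 0x49

C1: T = 0x78, S = E(K, T) = 0x9D; 0xBD ⊕ 0x9D = 0x20.
C2: T = 0x79, S = E(K, T) = 0x9E; 0x38 ⊕ 0x9E = 0xA6.
C3: T = 0x7A, S = E(K, T) = 0x9F; 0xBD ⊕ 0x9F = 0x22.
C4: T = 0x7B, S = E(K, T) = 0xA0; 0x4D ⊕ 0xA0 = 0xED.
C5: T = 0x7C, S = E(K, T) = 0xA1; 0xE8 ⊕ 0xA1 = 0x49.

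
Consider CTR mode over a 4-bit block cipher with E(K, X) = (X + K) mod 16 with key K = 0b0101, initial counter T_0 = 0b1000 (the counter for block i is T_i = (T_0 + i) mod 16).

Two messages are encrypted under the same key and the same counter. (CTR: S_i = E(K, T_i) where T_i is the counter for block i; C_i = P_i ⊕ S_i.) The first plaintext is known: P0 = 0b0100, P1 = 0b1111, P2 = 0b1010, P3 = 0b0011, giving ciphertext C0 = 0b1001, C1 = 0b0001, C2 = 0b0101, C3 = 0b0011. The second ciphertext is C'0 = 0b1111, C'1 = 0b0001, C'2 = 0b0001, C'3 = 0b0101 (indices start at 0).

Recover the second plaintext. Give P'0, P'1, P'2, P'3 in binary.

P'0 = 0b0010, P'1 = 0b1111, P'2 = 0b1110, P'3 = 0b0101

In CTR with a reused counter, both messages share the same keystream S_i, so C_i ⊕ C'_i = P_i ⊕ P'_i and thus P'_i = P_i ⊕ C_i ⊕ C'_i.
P'0: 0b0100 ⊕ 0b1001 ⊕ 0b1111 = 0b0010.
P'1: 0b1111 ⊕ 0b0001 ⊕ 0b0001 = 0b1111.
P'2: 0b1010 ⊕ 0b0101 ⊕ 0b0001 = 0b1110.
P'3: 0b0011 ⊕ 0b0011 ⊕ 0b0101 = 0b0101.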